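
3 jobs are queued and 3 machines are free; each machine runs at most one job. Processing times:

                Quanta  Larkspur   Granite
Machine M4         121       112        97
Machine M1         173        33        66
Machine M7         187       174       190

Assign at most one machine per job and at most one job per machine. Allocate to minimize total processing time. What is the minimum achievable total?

Optimal: Quanta→Machine M7 (187 min), Larkspur→Machine M1 (33 min), Granite→Machine M4 (97 min) — total 187+33+97 = 317 min.
Row-greedy (each job in turn takes its cheapest remaining machine) gives 344 min, worse by 27.

Min total: 317 min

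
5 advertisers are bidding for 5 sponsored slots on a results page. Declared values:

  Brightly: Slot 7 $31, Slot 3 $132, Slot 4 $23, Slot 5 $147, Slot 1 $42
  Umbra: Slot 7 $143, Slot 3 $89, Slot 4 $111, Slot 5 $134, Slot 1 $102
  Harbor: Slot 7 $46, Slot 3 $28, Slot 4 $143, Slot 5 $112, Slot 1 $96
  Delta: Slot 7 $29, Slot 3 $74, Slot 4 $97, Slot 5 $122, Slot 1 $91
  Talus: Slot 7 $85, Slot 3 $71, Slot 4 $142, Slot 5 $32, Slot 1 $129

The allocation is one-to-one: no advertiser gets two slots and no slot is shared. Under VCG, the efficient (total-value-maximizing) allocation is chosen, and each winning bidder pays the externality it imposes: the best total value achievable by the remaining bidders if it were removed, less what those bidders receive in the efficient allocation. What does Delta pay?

Delta pays $15.

Efficient allocation: Brightly→Slot 3 ($132), Umbra→Slot 7 ($143), Harbor→Slot 4 ($143), Delta→Slot 5 ($122), Talus→Slot 1 ($129); total welfare W = $669.
Delta receives Slot 5 at value $122, so the others get W − 122 = $547.
Without Delta: best allocation of the remaining 4 bidders over all 5 slots is Brightly→Slot 5 ($147), Umbra→Slot 7 ($143), Harbor→Slot 4 ($143), Talus→Slot 1 ($129), total $562.
VCG payment = (others' best without Delta) − (others' welfare with Delta) = 562 − 547 = $15.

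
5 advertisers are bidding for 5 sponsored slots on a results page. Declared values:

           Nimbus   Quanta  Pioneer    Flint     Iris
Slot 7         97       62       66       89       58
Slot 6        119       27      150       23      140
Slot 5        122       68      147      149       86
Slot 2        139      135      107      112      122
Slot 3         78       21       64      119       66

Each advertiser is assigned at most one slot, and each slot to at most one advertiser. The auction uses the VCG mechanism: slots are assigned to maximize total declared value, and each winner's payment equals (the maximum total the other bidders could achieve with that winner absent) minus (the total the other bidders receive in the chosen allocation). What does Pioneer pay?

Pioneer pays $30.

Efficient allocation: Nimbus→Slot 7 ($97), Quanta→Slot 2 ($135), Pioneer→Slot 5 ($147), Flint→Slot 3 ($119), Iris→Slot 6 ($140); total welfare W = $638.
Pioneer receives Slot 5 at value $147, so the others get W − 147 = $491.
Without Pioneer: best allocation of the remaining 4 bidders over all 5 slots is Nimbus→Slot 7 ($97), Quanta→Slot 2 ($135), Flint→Slot 5 ($149), Iris→Slot 6 ($140), total $521.
VCG payment = (others' best without Pioneer) − (others' welfare with Pioneer) = 521 − 491 = $30.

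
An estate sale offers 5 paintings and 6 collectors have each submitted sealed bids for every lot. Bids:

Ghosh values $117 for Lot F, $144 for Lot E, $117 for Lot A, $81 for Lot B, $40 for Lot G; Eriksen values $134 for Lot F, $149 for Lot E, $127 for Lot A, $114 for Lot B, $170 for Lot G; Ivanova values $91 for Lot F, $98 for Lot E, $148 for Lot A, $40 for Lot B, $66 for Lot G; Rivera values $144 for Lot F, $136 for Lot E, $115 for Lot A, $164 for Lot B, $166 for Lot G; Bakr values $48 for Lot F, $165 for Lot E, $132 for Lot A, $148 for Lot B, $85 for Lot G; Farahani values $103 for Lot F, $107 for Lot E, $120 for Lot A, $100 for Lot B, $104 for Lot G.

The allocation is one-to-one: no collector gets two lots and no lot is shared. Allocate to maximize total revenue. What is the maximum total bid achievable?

Optimal: Ghosh→Lot F ($117), Bakr→Lot E ($165), Ivanova→Lot A ($148), Rivera→Lot B ($164), Eriksen→Lot G ($170) — total 117+165+148+164+170 = $764.
Column-greedy (each lot in turn goes to its best remaining collector) gives $675, worse by 89.
Every other assignment is strictly worse.

Max total: $764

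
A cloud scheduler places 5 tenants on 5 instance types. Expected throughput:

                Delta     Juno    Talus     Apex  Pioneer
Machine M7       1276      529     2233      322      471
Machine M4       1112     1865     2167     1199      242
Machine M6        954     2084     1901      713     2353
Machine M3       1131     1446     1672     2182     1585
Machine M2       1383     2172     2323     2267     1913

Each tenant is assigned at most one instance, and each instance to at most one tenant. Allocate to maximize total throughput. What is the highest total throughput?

Optimal: Delta→Machine M7 (1276 ops/s), Juno→Machine M2 (2172 ops/s), Talus→Machine M4 (2167 ops/s), Apex→Machine M3 (2182 ops/s), Pioneer→Machine M6 (2353 ops/s) — total 1276+2172+2167+2182+2353 = 10150 ops/s.
Column-greedy (each instance in turn goes to its best remaining tenant) gives 10016 ops/s, worse by 134.
Swapping Delta↔Pioneer (Delta→Machine M6 954 ops/s, Pioneer→Machine M7 471 ops/s) loses 2204.
No other one-to-one assignment exceeds 10150 ops/s.

Maximum total: 10150 ops/s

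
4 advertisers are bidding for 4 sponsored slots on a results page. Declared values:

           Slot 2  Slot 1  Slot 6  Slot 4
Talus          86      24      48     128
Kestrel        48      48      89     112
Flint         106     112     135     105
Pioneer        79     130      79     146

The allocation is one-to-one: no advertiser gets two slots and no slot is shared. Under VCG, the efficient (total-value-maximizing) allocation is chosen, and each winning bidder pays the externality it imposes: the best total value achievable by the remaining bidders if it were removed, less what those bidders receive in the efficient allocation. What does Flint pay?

Efficient allocation: Talus→Slot 2 ($86), Kestrel→Slot 4 ($112), Flint→Slot 6 ($135), Pioneer→Slot 1 ($130); total welfare W = $463.
Flint receives Slot 6 at value $135, so the others get W − 135 = $328.
Without Flint: best allocation of the remaining 3 bidders over all 4 slots is Talus→Slot 4 ($128), Kestrel→Slot 6 ($89), Pioneer→Slot 1 ($130), total $347.
VCG payment = (others' best without Flint) − (others' welfare with Flint) = 347 − 328 = $19.

Flint pays $19.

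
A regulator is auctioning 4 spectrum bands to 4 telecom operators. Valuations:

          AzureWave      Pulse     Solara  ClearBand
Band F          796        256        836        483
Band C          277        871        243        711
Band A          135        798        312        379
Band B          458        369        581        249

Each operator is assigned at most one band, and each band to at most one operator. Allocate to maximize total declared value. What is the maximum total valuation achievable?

Max total: $2886M

This is the linear assignment problem.
Optimal: AzureWave→Band F ($796M), Pulse→Band A ($798M), Solara→Band B ($581M), ClearBand→Band C ($711M) — total 796+798+581+711 = $2886M.
Row-greedy (each operator in turn takes its best remaining band) gives $2627M, worse by 259.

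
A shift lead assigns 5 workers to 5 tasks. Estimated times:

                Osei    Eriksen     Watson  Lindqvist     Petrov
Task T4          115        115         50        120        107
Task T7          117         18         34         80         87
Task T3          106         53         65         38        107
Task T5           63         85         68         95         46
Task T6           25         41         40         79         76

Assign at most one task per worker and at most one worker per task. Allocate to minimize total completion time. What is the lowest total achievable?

Minimum total: 177 min

Optimal: Osei→Task T6 (25 min), Eriksen→Task T7 (18 min), Watson→Task T4 (50 min), Lindqvist→Task T3 (38 min), Petrov→Task T5 (46 min) — total 25+18+50+38+46 = 177 min.
No other one-to-one assignment undercuts 177 min.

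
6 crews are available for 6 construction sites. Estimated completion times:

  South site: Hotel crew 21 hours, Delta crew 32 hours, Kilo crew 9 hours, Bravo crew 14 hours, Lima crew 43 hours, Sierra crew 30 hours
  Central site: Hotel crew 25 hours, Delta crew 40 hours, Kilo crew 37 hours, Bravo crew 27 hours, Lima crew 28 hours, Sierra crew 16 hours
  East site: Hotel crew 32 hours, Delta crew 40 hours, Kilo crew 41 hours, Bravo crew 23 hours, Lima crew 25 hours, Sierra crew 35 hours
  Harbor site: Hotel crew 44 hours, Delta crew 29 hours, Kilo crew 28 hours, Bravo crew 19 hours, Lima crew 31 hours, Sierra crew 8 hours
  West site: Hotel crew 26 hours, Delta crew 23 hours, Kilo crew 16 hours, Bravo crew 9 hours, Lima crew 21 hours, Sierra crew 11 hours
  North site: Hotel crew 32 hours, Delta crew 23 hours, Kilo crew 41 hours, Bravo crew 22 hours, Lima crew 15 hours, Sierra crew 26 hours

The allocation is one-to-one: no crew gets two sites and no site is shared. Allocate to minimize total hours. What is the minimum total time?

This is the linear assignment problem.
Optimal: Hotel crew→Central site (25 hours), Delta crew→North site (23 hours), Kilo crew→South site (9 hours), Bravo crew→West site (9 hours), Lima crew→East site (25 hours), Sierra crew→Harbor site (8 hours) — total 25+23+9+9+25+8 = 99 hours.
Column-greedy (each site in turn goes to its cheapest remaining crew) gives 130 hours, worse by 31.
Next-best assignment: Hotel crew→Central site, Delta crew→West site, Kilo crew→South site, Bravo crew→East site, Lima crew→North site, Sierra crew→Harbor site = 103 hours.

Min total: 99 hours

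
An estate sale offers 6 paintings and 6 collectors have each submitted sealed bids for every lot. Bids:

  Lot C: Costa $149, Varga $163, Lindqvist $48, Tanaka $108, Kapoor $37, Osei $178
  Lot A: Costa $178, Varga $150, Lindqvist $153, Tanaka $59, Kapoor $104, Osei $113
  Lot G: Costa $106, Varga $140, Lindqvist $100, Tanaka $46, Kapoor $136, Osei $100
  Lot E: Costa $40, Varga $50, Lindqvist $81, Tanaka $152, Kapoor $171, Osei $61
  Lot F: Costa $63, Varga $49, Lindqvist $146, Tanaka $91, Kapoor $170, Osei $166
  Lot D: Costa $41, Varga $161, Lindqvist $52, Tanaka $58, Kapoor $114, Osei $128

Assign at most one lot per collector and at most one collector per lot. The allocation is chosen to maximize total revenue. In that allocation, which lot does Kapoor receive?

Kapoor receives Lot G.

Optimal: Costa→Lot A ($178), Varga→Lot D ($161), Lindqvist→Lot F ($146), Tanaka→Lot E ($152), Kapoor→Lot G ($136), Osei→Lot C ($178) — total 178+161+146+152+136+178 = $951.
Max-entry greedy (repeatedly take the single best remaining cell) gives $880, worse by 71.
Kapoor's own top lot is Lot E ($171), but forcing Kapoor→Lot E and reassigning the rest optimally gives only $884 — worse by 67.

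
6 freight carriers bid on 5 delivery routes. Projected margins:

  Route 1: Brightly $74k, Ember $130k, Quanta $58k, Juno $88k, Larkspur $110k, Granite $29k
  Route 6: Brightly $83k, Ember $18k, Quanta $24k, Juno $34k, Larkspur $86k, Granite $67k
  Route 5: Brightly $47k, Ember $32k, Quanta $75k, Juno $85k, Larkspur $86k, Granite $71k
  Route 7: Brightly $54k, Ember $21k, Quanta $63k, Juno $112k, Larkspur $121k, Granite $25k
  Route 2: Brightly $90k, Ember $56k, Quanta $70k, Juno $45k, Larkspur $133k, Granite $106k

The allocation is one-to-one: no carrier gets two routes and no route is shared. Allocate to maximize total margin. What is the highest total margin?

This is a one-to-one assignment (maximum-weight bipartite matching).
Optimal: Ember→Route 1 ($130k), Brightly→Route 6 ($83k), Quanta→Route 5 ($75k), Juno→Route 7 ($112k), Larkspur→Route 2 ($133k) — total 130+83+75+112+133 = $533k.
Column-greedy (each route in turn goes to its best remaining carrier) gives $470k, worse by 63.
No other one-to-one assignment exceeds $533k.

Max total: $533k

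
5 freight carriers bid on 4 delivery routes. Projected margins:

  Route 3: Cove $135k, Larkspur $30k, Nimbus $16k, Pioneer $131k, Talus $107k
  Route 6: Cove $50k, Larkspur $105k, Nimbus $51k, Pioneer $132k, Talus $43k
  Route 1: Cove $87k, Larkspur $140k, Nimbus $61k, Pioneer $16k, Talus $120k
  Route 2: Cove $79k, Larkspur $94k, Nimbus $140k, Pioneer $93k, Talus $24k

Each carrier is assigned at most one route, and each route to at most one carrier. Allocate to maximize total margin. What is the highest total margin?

Treat this as an assignment problem: match each carrier to one route.
Optimal: Cove→Route 3 ($135k), Pioneer→Route 6 ($132k), Larkspur→Route 1 ($140k), Nimbus→Route 2 ($140k) — total 135+132+140+140 = $547k.
Next-best assignment: Cove→Route 3, Pioneer→Route 6, Talus→Route 1, Nimbus→Route 2 = $527k.
Swapping Cove↔Pioneer (Cove→Route 6 $50k, Pioneer→Route 3 $131k) loses 86.
Checked against all permutations: $547k is optimal.

Maximum total: $547k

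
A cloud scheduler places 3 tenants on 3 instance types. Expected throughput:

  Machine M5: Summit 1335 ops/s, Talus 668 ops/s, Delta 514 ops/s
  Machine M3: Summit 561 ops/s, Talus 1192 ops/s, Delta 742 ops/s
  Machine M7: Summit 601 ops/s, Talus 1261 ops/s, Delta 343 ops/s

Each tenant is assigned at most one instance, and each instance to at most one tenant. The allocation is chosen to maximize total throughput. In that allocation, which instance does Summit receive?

This is a one-to-one assignment (maximum-weight bipartite matching).
Optimal: Summit→Machine M5 (1335 ops/s), Talus→Machine M7 (1261 ops/s), Delta→Machine M3 (742 ops/s) — total 1335+1261+742 = 3338 ops/s.
Next-best assignment: Summit→Machine M5, Talus→Machine M3, Delta→Machine M7 = 2870 ops/s.
No other one-to-one assignment exceeds 3338 ops/s.

Summit receives Machine M5.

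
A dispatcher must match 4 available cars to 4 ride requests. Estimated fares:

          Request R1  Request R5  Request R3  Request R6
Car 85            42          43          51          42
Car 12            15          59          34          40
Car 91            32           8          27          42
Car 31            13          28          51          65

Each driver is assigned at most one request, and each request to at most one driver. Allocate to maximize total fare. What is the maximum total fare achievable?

Optimal: Car 85→Request R3 ($51), Car 12→Request R5 ($59), Car 91→Request R1 ($32), Car 31→Request R6 ($65) — total 51+59+32+65 = $207.
Row-greedy (each driver in turn takes its best remaining request) gives $165, worse by 42.
Every other assignment is strictly worse.

Max total: $207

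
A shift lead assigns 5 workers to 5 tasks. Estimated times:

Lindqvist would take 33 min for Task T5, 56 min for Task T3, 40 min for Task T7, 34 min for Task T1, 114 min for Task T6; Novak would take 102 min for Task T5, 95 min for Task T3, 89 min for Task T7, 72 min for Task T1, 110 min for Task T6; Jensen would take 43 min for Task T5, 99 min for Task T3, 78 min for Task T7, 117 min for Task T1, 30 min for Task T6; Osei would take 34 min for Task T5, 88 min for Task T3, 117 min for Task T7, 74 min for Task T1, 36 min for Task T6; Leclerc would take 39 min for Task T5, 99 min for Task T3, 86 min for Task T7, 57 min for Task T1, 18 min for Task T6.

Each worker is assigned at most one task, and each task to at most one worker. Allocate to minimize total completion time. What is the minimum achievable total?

Optimal: Lindqvist→Task T7 (40 min), Novak→Task T3 (95 min), Jensen→Task T6 (30 min), Osei→Task T5 (34 min), Leclerc→Task T1 (57 min) — total 40+95+30+34+57 = 256 min.
Row-greedy (each worker in turn takes its cheapest remaining task) gives 309 min, worse by 53.

Min total: 256 min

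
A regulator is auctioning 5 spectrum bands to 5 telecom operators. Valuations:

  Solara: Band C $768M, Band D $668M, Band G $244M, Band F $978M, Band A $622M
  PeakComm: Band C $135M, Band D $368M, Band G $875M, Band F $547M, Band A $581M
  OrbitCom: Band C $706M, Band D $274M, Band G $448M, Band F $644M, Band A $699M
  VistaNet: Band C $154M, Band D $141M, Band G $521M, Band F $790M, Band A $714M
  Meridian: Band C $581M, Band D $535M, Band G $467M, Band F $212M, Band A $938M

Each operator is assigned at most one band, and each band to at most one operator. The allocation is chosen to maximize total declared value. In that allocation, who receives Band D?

This is a one-to-one assignment (maximum-weight bipartite matching).
Optimal: Solara→Band D ($668M), PeakComm→Band G ($875M), OrbitCom→Band C ($706M), VistaNet→Band F ($790M), Meridian→Band A ($938M) — total 668+875+706+790+938 = $3977M.
Column-greedy (each band in turn goes to its best remaining operator) gives $3667M, worse by 310.
Swapping Solara↔PeakComm (Solara→Band G $244M, PeakComm→Band D $368M) loses 931.
Solara's own top band is Band F ($978M), but forcing Solara→Band F and reassigning the rest optimally gives only $3808M — worse by 169.

Solara receives Band D.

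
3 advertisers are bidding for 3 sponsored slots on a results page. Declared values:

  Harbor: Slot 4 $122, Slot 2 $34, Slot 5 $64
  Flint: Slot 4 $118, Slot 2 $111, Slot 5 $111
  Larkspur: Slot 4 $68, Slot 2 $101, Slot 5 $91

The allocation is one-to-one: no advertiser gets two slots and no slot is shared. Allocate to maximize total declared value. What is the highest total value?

Optimal: Harbor→Slot 4 ($122), Flint→Slot 5 ($111), Larkspur→Slot 2 ($101) — total 122+111+101 = $334.
Row-greedy (each advertiser in turn takes its best remaining slot) gives $324, worse by 10.

Maximum total: $334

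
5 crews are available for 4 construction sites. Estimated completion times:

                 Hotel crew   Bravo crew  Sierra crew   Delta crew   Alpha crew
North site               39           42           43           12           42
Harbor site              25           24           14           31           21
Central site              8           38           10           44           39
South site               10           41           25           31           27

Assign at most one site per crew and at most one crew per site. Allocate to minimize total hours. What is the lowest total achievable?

This is a one-to-one assignment (minimum-cost bipartite matching).
Optimal: Delta crew→North site (12 hours), Alpha crew→Harbor site (21 hours), Sierra crew→Central site (10 hours), Hotel crew→South site (10 hours) — total 12+21+10+10 = 53 hours.
Every other assignment is strictly worse.

Minimum total: 53 hours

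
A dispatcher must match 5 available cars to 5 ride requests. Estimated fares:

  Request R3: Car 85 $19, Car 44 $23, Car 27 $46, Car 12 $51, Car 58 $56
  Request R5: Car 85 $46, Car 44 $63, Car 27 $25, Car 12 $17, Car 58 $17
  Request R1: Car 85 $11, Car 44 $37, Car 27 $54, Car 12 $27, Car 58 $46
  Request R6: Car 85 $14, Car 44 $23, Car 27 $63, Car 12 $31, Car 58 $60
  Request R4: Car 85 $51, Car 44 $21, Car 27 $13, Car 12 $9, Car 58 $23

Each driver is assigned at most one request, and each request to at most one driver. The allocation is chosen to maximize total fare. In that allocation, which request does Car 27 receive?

Car 27 receives Request R1.

Optimal: Car 85→Request R4 ($51), Car 44→Request R5 ($63), Car 27→Request R1 ($54), Car 12→Request R3 ($51), Car 58→Request R6 ($60) — total 51+63+54+51+60 = $279.
Column-greedy (each request in turn goes to its best remaining driver) gives $255, worse by 24.
No other one-to-one assignment exceeds $279.
Car 27's own top request is Request R6 ($63), but forcing Car 27→Request R6 and reassigning the rest optimally gives only $274 — worse by 5.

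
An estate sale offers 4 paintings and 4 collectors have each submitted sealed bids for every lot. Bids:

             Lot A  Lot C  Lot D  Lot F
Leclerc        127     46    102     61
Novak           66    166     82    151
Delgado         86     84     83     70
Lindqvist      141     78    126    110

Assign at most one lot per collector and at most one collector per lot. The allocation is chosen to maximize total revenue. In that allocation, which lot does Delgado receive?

This is a one-to-one assignment (maximum-weight bipartite matching).
Optimal: Leclerc→Lot A ($127), Novak→Lot C ($166), Delgado→Lot F ($70), Lindqvist→Lot D ($126) — total 127+166+70+126 = $489.
Row-greedy (each collector in turn takes its best remaining lot) gives $486, worse by 3.
Next-best assignment: Leclerc→Lot A, Novak→Lot F, Delgado→Lot C, Lindqvist→Lot D = $488.
Swapping Leclerc↔Delgado (Leclerc→Lot F $61, Delgado→Lot A $86) loses 50.
Delgado's own top lot is Lot A ($86), but forcing Delgado→Lot A and reassigning the rest optimally gives only $464 — worse by 25.

Delgado receives Lot F.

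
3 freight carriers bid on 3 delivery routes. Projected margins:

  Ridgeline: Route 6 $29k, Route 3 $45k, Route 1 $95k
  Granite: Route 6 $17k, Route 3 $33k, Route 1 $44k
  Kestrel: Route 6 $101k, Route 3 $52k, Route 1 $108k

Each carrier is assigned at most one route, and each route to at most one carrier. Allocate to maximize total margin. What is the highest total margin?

Optimal: Ridgeline→Route 1 ($95k), Granite→Route 3 ($33k), Kestrel→Route 6 ($101k) — total 95+33+101 = $229k.
Column-greedy (each route in turn goes to its best remaining carrier) gives $190k, worse by 39.
Every other assignment is strictly worse.

Max total: $229k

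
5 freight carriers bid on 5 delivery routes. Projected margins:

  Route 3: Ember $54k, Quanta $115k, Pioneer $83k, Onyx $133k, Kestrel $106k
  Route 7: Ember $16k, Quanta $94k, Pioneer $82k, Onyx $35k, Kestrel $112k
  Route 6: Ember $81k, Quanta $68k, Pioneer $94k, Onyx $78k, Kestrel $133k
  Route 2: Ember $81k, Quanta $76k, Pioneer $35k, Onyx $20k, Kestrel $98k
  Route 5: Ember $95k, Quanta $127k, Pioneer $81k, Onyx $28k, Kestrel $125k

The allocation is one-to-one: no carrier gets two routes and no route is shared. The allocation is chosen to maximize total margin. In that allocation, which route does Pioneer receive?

Treat this as an assignment problem: match each carrier to one route.
Optimal: Ember→Route 2 ($81k), Quanta→Route 5 ($127k), Pioneer→Route 7 ($82k), Onyx→Route 3 ($133k), Kestrel→Route 6 ($133k) — total 81+127+82+133+133 = $556k.
Column-greedy (each route in turn goes to its best remaining carrier) gives $547k, worse by 9.
Next-best assignment: Ember→Route 2, Quanta→Route 5, Pioneer→Route 6, Onyx→Route 3, Kestrel→Route 7 = $547k.
Checked against all permutations: $556k is optimal.
Pioneer's own top route is Route 6 ($94k), but forcing Pioneer→Route 6 and reassigning the rest optimally gives only $547k — worse by 9.

Pioneer receives Route 7.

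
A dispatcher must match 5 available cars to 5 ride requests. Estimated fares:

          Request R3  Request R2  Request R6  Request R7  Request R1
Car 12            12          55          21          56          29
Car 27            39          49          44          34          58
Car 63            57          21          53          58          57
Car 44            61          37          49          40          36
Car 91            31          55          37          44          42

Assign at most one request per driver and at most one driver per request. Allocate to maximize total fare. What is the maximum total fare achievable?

Optimal: Car 12→Request R7 ($56), Car 27→Request R1 ($58), Car 63→Request R6 ($53), Car 44→Request R3 ($61), Car 91→Request R2 ($55) — total 56+58+53+61+55 = $283.
Max-entry greedy (repeatedly take the single best remaining cell) gives $269, worse by 14.
Next-best assignment: Car 12→Request R7, Car 27→Request R1, Car 63→Request R3, Car 44→Request R6, Car 91→Request R2 = $275.
Every other assignment is strictly worse.

Maximum total: $283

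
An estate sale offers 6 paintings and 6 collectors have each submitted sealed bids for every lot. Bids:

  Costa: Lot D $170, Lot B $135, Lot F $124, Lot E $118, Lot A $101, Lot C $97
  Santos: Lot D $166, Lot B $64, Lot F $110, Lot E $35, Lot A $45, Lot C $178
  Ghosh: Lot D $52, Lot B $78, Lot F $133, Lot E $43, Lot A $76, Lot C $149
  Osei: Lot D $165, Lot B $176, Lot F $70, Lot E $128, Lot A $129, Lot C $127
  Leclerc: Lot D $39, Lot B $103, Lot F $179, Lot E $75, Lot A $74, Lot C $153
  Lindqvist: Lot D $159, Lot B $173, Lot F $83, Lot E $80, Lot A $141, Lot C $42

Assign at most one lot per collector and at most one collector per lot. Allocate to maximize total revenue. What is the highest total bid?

This is the linear assignment problem.
Optimal: Costa→Lot E ($118), Santos→Lot D ($166), Ghosh→Lot C ($149), Osei→Lot B ($176), Leclerc→Lot F ($179), Lindqvist→Lot A ($141) — total 118+166+149+176+179+141 = $929.
Max-entry greedy (repeatedly take the single best remaining cell) gives $887, worse by 42.
Swapping Lindqvist↔Osei (Lindqvist→Lot B $173, Osei→Lot A $129) loses 15.
Checked against all permutations: $929 is optimal.

Maximum total: $929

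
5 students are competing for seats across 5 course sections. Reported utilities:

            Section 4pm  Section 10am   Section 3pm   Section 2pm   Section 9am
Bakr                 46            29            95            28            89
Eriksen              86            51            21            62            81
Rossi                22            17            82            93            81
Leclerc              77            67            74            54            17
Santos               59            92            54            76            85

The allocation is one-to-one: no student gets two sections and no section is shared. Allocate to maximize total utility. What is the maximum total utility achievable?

Max total: 438 points

Optimal: Bakr→Section 3pm (95 points), Eriksen→Section 9am (81 points), Rossi→Section 2pm (93 points), Leclerc→Section 4pm (77 points), Santos→Section 10am (92 points) — total 95+81+93+77+92 = 438 points.
Row-greedy (each student in turn takes its best remaining section) gives 426 points, worse by 12.
Swapping Rossi↔Santos (Rossi→Section 10am 17 points, Santos→Section 2pm 76 points) loses 92.
No other one-to-one assignment exceeds 438 points.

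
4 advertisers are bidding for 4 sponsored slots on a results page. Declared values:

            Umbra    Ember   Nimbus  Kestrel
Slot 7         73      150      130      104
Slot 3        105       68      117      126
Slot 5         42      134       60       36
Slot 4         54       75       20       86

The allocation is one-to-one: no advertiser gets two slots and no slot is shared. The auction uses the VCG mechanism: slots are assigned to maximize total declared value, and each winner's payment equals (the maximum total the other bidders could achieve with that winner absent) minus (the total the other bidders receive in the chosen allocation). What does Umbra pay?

Umbra pays $40.

Efficient allocation: Umbra→Slot 3 ($105), Ember→Slot 5 ($134), Nimbus→Slot 7 ($130), Kestrel→Slot 4 ($86); total welfare W = $455.
Umbra receives Slot 3 at value $105, so the others get W − 105 = $350.
Without Umbra: best allocation of the remaining 3 bidders over all 4 slots is Ember→Slot 5 ($134), Nimbus→Slot 7 ($130), Kestrel→Slot 3 ($126), total $390.
VCG payment = (others' best without Umbra) − (others' welfare with Umbra) = 390 − 350 = $40.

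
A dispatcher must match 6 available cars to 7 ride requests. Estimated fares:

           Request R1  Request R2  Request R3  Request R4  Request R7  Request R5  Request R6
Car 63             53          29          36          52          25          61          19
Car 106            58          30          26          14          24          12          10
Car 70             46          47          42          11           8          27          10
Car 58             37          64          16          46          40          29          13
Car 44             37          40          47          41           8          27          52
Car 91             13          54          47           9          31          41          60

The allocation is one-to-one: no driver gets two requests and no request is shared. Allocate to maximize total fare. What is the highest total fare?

This is the linear assignment problem.
Optimal: Car 63→Request R5 ($61), Car 106→Request R1 ($58), Car 70→Request R3 ($42), Car 58→Request R2 ($64), Car 44→Request R4 ($41), Car 91→Request R6 ($60) — total 61+58+42+64+41+60 = $326.
Max-entry greedy (repeatedly take the single best remaining cell) gives $301, worse by 25.

Maximum total: $326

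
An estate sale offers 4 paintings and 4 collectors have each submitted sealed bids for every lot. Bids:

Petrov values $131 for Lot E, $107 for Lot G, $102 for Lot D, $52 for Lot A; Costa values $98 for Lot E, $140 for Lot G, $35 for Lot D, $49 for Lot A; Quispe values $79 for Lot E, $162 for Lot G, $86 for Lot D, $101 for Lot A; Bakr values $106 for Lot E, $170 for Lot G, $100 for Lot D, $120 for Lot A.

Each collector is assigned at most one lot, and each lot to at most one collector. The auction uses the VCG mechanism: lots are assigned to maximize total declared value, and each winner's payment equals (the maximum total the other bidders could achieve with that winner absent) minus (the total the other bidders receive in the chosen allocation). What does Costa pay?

Efficient allocation: Petrov→Lot D ($102), Costa→Lot E ($98), Quispe→Lot G ($162), Bakr→Lot A ($120); total welfare W = $482.
Costa receives Lot E at value $98, so the others get W − 98 = $384.
Without Costa: best allocation of the remaining 3 bidders over all 4 lots is Petrov→Lot E ($131), Quispe→Lot G ($162), Bakr→Lot A ($120), total $413.
VCG payment = (others' best without Costa) − (others' welfare with Costa) = 413 − 384 = $29.

Costa pays $29.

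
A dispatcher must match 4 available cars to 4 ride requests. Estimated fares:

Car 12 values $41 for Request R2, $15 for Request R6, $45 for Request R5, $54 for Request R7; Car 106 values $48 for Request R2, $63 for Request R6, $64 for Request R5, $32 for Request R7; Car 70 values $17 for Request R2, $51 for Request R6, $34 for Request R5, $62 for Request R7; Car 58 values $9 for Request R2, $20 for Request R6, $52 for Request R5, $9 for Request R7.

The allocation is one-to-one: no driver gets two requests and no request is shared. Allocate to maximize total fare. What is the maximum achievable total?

Max total: $218

This is a one-to-one assignment (maximum-weight bipartite matching).
Optimal: Car 12→Request R2 ($41), Car 106→Request R6 ($63), Car 70→Request R7 ($62), Car 58→Request R5 ($52) — total 41+63+62+52 = $218.
Max-entry greedy (repeatedly take the single best remaining cell) gives $187, worse by 31.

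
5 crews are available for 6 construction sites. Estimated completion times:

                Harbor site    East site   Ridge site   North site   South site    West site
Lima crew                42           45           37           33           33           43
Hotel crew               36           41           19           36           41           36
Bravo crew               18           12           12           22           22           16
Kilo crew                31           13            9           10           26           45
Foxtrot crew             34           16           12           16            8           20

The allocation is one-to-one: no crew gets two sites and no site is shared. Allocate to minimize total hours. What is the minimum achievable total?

Minimum total: 89 hours

Optimal: Lima crew→North site (33 hours), Hotel crew→Ridge site (19 hours), Bravo crew→West site (16 hours), Kilo crew→East site (13 hours), Foxtrot crew→South site (8 hours) — total 33+19+16+13+8 = 89 hours.
Row-greedy (each crew in turn takes its cheapest remaining site) gives 110 hours, worse by 21.
Swapping Kilo crew↔Hotel crew (Kilo crew→Ridge site 9 hours, Hotel crew→East site 41 hours) adds 18.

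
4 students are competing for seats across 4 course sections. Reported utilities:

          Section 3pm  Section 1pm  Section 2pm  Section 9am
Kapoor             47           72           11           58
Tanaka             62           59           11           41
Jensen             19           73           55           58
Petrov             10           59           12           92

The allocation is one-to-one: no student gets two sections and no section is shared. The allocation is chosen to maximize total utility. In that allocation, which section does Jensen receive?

Jensen receives Section 2pm.

Optimal: Kapoor→Section 1pm (72 points), Tanaka→Section 3pm (62 points), Jensen→Section 2pm (55 points), Petrov→Section 9am (92 points) — total 72+62+55+92 = 281 points.
Column-greedy (each section in turn goes to its best remaining student) gives 205 points, worse by 76.
Next-best assignment: Kapoor→Section 3pm, Tanaka→Section 1pm, Jensen→Section 2pm, Petrov→Section 9am = 253 points.
Swapping Kapoor↔Petrov (Kapoor→Section 9am 58 points, Petrov→Section 1pm 59 points) loses 47.
Every other assignment is strictly worse.
Jensen's own top section is Section 1pm (73 points), but forcing Jensen→Section 1pm and reassigning the rest optimally gives only 238 points — worse by 43.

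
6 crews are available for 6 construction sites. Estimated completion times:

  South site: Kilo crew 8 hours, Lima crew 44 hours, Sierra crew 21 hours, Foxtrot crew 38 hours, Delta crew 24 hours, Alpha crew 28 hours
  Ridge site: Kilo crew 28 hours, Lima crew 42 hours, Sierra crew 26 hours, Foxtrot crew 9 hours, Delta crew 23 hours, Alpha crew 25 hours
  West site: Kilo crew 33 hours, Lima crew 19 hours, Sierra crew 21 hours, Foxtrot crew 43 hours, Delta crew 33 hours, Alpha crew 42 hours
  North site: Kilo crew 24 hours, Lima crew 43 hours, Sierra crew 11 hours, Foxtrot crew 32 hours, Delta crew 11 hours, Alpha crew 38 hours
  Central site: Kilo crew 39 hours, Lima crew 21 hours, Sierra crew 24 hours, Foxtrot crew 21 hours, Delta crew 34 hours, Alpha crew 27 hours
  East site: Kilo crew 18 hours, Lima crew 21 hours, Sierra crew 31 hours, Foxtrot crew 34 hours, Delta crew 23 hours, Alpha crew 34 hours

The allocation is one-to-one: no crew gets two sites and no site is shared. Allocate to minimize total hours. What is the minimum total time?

Optimal: Kilo crew→South site (8 hours), Lima crew→West site (19 hours), Sierra crew→North site (11 hours), Foxtrot crew→Ridge site (9 hours), Delta crew→East site (23 hours), Alpha crew→Central site (27 hours) — total 8+19+11+9+23+27 = 97 hours.
Swapping Alpha crew↔Sierra crew (Alpha crew→North site 38 hours, Sierra crew→Central site 24 hours) adds 24.
Checked against all permutations: 97 hours is optimal.

Minimum total: 97 hours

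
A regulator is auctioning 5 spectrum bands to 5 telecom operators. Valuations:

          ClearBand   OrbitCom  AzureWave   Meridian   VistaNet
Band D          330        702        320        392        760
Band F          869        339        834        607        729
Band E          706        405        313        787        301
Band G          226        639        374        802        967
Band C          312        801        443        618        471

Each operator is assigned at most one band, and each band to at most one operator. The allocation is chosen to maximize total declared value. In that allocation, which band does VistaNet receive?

Optimal: ClearBand→Band E ($706M), OrbitCom→Band C ($801M), AzureWave→Band F ($834M), Meridian→Band G ($802M), VistaNet→Band D ($760M) — total 706+801+834+802+760 = $3903M.
Max-entry greedy (repeatedly take the single best remaining cell) gives $3744M, worse by 159.
VistaNet's own top band is Band G ($967M), but forcing VistaNet→Band G and reassigning the rest optimally gives only $3827M — worse by 76.

VistaNet receives Band D.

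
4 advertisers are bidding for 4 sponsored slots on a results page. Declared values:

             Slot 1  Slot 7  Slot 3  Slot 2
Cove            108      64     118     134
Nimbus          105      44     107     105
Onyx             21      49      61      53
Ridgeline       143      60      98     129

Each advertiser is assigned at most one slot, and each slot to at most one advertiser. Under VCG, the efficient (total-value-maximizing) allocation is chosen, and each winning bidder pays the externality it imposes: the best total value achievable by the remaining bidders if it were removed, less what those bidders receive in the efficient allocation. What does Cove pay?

Cove pays $10.

Efficient allocation: Cove→Slot 2 ($134), Nimbus→Slot 3 ($107), Onyx→Slot 7 ($49), Ridgeline→Slot 1 ($143); total welfare W = $433.
Cove receives Slot 2 at value $134, so the others get W − 134 = $299.
Without Cove: best allocation of the remaining 3 bidders over all 4 slots is Nimbus→Slot 2 ($105), Onyx→Slot 3 ($61), Ridgeline→Slot 1 ($143), total $309.
VCG payment = (others' best without Cove) − (others' welfare with Cove) = 309 − 299 = $10.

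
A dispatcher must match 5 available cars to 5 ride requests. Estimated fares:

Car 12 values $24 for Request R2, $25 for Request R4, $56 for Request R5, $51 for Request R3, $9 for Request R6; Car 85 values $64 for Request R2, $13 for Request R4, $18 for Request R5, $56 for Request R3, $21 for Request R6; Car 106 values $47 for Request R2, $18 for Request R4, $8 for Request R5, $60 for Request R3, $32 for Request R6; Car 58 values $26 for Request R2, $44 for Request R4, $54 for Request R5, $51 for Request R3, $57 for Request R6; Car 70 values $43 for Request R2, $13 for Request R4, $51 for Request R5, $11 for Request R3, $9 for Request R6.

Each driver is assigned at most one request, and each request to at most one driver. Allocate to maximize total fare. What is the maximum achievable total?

Max total: $257

Optimal: Car 12→Request R4 ($25), Car 85→Request R2 ($64), Car 106→Request R3 ($60), Car 58→Request R6 ($57), Car 70→Request R5 ($51) — total 25+64+60+57+51 = $257.
Next-best assignment: Car 12→Request R5, Car 85→Request R2, Car 106→Request R3, Car 58→Request R6, Car 70→Request R4 = $250.
Swapping Car 12↔Car 106 (Car 12→Request R3 $51, Car 106→Request R4 $18) loses 16.
No other one-to-one assignment exceeds $257.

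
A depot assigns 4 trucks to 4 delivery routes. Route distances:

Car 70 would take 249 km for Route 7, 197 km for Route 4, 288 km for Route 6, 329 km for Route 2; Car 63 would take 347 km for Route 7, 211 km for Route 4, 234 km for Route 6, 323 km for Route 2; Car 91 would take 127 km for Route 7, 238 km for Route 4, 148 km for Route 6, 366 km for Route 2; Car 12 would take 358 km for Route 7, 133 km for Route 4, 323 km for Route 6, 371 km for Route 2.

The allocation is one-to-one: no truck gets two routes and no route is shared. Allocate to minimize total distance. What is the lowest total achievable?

Minimum total: 823 km

Optimal: Car 70→Route 2 (329 km), Car 63→Route 6 (234 km), Car 91→Route 7 (127 km), Car 12→Route 4 (133 km) — total 329+234+127+133 = 823 km.
Row-greedy (each truck in turn takes its cheapest remaining route) gives 929 km, worse by 106.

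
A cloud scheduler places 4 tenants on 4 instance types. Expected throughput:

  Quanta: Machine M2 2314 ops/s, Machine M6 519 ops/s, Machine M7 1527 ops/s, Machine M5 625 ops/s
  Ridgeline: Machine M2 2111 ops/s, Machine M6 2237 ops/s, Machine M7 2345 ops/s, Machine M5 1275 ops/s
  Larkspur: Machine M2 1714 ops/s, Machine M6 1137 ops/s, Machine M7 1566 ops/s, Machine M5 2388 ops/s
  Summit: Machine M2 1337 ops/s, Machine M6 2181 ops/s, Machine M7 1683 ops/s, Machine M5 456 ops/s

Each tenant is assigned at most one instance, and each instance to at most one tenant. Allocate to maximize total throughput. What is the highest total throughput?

Maximum total: 9228 ops/s

Optimal: Quanta→Machine M2 (2314 ops/s), Ridgeline→Machine M7 (2345 ops/s), Larkspur→Machine M5 (2388 ops/s), Summit→Machine M6 (2181 ops/s) — total 2314+2345+2388+2181 = 9228 ops/s.
Column-greedy (each instance in turn goes to its best remaining tenant) gives 8622 ops/s, worse by 606.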